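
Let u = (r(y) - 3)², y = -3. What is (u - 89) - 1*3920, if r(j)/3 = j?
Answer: -3865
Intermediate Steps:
r(j) = 3*j
u = 144 (u = (3*(-3) - 3)² = (-9 - 3)² = (-12)² = 144)
(u - 89) - 1*3920 = (144 - 89) - 1*3920 = 55 - 3920 = -3865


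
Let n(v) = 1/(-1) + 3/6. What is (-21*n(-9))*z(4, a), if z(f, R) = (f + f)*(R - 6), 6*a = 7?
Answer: -406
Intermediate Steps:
a = 7/6 (a = (⅙)*7 = 7/6 ≈ 1.1667)
n(v) = -½ (n(v) = 1*(-1) + 3*(⅙) = -1 + ½ = -½)
z(f, R) = 2*f*(-6 + R) (z(f, R) = (2*f)*(-6 + R) = 2*f*(-6 + R))
(-21*n(-9))*z(4, a) = (-21*(-½))*(2*4*(-6 + 7/6)) = 21*(2*4*(-29/6))/2 = (21/2)*(-116/3) = -406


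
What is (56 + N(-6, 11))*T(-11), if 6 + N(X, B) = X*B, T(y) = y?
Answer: 176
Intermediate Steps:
N(X, B) = -6 + B*X (N(X, B) = -6 + X*B = -6 + B*X)
(56 + N(-6, 11))*T(-11) = (56 + (-6 + 11*(-6)))*(-11) = (56 + (-6 - 66))*(-11) = (56 - 72)*(-11) = -16*(-11) = 176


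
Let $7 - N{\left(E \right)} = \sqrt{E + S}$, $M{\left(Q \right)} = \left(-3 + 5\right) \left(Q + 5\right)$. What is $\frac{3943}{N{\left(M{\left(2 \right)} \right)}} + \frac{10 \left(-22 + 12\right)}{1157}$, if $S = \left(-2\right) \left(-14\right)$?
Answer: $\frac{4561951}{1157} + \frac{3943 \sqrt{42}}{7} \approx 7593.4$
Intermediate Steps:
$S = 28$
$M{\left(Q \right)} = 10 + 2 Q$ ($M{\left(Q \right)} = 2 \left(5 + Q\right) = 10 + 2 Q$)
$N{\left(E \right)} = 7 - \sqrt{28 + E}$ ($N{\left(E \right)} = 7 - \sqrt{E + 28} = 7 - \sqrt{28 + E}$)
$\frac{3943}{N{\left(M{\left(2 \right)} \right)}} + \frac{10 \left(-22 + 12\right)}{1157} = \frac{3943}{7 - \sqrt{28 + \left(10 + 2 \cdot 2\right)}} + \frac{10 \left(-22 + 12\right)}{1157} = \frac{3943}{7 - \sqrt{28 + \left(10 + 4\right)}} + 10 \left(-10\right) \frac{1}{1157} = \frac{3943}{7 - \sqrt{28 + 14}} - \frac{100}{1157} = \frac{3943}{7 - \sqrt{42}} - \frac{100}{1157} = - \frac{100}{1157} + \frac{3943}{7 - \sqrt{42}}$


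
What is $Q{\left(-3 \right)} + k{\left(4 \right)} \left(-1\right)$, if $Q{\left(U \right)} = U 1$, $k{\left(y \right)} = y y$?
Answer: $-19$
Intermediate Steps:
$k{\left(y \right)} = y^{2}$
$Q{\left(U \right)} = U$
$Q{\left(-3 \right)} + k{\left(4 \right)} \left(-1\right) = -3 + 4^{2} \left(-1\right) = -3 + 16 \left(-1\right) = -3 - 16 = -19$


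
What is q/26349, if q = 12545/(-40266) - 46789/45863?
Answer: -2459357209/48659213633742 ≈ -5.0542e-5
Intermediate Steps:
q = -2459357209/1846719558 (q = 12545*(-1/40266) - 46789*1/45863 = -12545/40266 - 46789/45863 = -2459357209/1846719558 ≈ -1.3317)
q/26349 = -2459357209/1846719558/26349 = -2459357209/1846719558*1/26349 = -2459357209/48659213633742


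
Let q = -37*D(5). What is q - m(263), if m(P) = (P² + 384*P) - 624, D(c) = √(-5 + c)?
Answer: -169537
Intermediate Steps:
m(P) = -624 + P² + 384*P
q = 0 (q = -37*√(-5 + 5) = -37*√0 = -37*0 = 0)
q - m(263) = 0 - (-624 + 263² + 384*263) = 0 - (-624 + 69169 + 100992) = 0 - 1*169537 = 0 - 169537 = -169537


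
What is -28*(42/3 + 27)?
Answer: -1148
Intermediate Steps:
-28*(42/3 + 27) = -28*(42*(1/3) + 27) = -28*(14 + 27) = -28*41 = -1148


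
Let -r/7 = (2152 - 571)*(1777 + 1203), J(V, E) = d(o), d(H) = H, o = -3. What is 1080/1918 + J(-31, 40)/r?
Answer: 121149791/215153020 ≈ 0.56309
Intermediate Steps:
J(V, E) = -3
r = -32979660 (r = -7*(2152 - 571)*(1777 + 1203) = -11067*2980 = -7*4711380 = -32979660)
1080/1918 + J(-31, 40)/r = 1080/1918 - 3/(-32979660) = 1080*(1/1918) - 3*(-1/32979660) = 540/959 + 1/10993220 = 121149791/215153020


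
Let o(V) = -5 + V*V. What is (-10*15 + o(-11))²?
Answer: 1156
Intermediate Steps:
o(V) = -5 + V²
(-10*15 + o(-11))² = (-10*15 + (-5 + (-11)²))² = (-150 + (-5 + 121))² = (-150 + 116)² = (-34)² = 1156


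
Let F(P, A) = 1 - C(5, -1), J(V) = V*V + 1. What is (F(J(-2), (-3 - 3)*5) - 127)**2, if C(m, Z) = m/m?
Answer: 16129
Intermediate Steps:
J(V) = 1 + V**2 (J(V) = V**2 + 1 = 1 + V**2)
C(m, Z) = 1
F(P, A) = 0 (F(P, A) = 1 - 1*1 = 1 - 1 = 0)
(F(J(-2), (-3 - 3)*5) - 127)**2 = (0 - 127)**2 = (-127)**2 = 16129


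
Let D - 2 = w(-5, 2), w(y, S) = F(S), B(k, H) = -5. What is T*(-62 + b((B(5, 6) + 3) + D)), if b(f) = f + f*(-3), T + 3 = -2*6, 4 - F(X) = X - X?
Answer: 1050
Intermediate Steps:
F(X) = 4 (F(X) = 4 - (X - X) = 4 - 1*0 = 4 + 0 = 4)
w(y, S) = 4
D = 6 (D = 2 + 4 = 6)
T = -15 (T = -3 - 2*6 = -3 - 12 = -15)
b(f) = -2*f (b(f) = f - 3*f = -2*f)
T*(-62 + b((B(5, 6) + 3) + D)) = -15*(-62 - 2*((-5 + 3) + 6)) = -15*(-62 - 2*(-2 + 6)) = -15*(-62 - 2*4) = -15*(-62 - 8) = -15*(-70) = 1050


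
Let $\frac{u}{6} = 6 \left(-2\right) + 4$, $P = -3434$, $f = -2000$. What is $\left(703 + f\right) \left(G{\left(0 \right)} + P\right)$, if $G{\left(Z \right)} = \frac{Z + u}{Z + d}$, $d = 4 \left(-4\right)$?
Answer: $4450007$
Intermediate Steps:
$u = -48$ ($u = 6 \left(6 \left(-2\right) + 4\right) = 6 \left(-12 + 4\right) = 6 \left(-8\right) = -48$)
$d = -16$
$G{\left(Z \right)} = \frac{-48 + Z}{-16 + Z}$ ($G{\left(Z \right)} = \frac{Z - 48}{Z - 16} = \frac{-48 + Z}{-16 + Z}$)
$\left(703 + f\right) \left(G{\left(0 \right)} + P\right) = \left(703 - 2000\right) \left(\frac{-48 + 0}{-16 + 0} - 3434\right) = - 1297 \left(\frac{1}{-16} \left(-48\right) - 3434\right) = - 1297 \left(\left(- \frac{1}{16}\right) \left(-48\right) - 3434\right) = - 1297 \left(3 - 3434\right) = \left(-1297\right) \left(-3431\right) = 4450007$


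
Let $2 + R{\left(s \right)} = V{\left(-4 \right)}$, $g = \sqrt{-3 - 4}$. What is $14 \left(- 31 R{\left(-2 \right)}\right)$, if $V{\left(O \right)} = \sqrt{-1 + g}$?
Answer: $868 - 434 \sqrt{-1 + i \sqrt{7}} \approx 453.03 - 600.46 i$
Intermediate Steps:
$g = i \sqrt{7}$ ($g = \sqrt{-7} = i \sqrt{7} \approx 2.6458 i$)
$V{\left(O \right)} = \sqrt{-1 + i \sqrt{7}}$
$R{\left(s \right)} = -2 + \sqrt{-1 + i \sqrt{7}}$
$14 \left(- 31 R{\left(-2 \right)}\right) = 14 \left(- 31 \left(-2 + \sqrt{-1 + i \sqrt{7}}\right)\right) = 14 \left(62 - 31 \sqrt{-1 + i \sqrt{7}}\right) = 868 - 434 \sqrt{-1 + i \sqrt{7}}$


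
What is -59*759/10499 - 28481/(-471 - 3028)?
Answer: 142333300/36736001 ≈ 3.8745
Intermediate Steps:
-59*759/10499 - 28481/(-471 - 3028) = -44781*1/10499 - 28481/(-3499) = -44781/10499 - 28481*(-1/3499) = -44781/10499 + 28481/3499 = 142333300/36736001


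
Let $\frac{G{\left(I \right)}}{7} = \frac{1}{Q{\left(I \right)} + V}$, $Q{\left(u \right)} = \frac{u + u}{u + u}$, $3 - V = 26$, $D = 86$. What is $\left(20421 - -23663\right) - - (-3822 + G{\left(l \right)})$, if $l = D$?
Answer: $\frac{885757}{22} \approx 40262.0$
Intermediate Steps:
$l = 86$
$V = -23$ ($V = 3 - 26 = -23$)
$Q{\left(u \right)} = 1$ ($Q{\left(u \right)} = \frac{2 u}{2 u} = 2 u \frac{1}{2 u} = 1$)
$G{\left(I \right)} = - \frac{7}{22}$ ($G{\left(I \right)} = \frac{7}{1 - 23} = \frac{7}{-22} = 7 \left(- \frac{1}{22}\right) = - \frac{7}{22}$)
$\left(20421 - -23663\right) - - (-3822 + G{\left(l \right)}) = \left(20421 - -23663\right) - - (-3822 - \frac{7}{22}) = \left(20421 + 23663\right) - \left(-1\right) \left(- \frac{84091}{22}\right) = 44084 - \frac{84091}{22} = \frac{885757}{22}$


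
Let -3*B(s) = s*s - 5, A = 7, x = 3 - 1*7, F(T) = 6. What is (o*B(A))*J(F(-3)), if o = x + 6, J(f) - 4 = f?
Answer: -880/3 ≈ -293.33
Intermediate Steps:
x = -4 (x = 3 - 7 = -4)
J(f) = 4 + f
o = 2 (o = -4 + 6 = 2)
B(s) = 5/3 - s**2/3 (B(s) = -(s*s - 5)/3 = -(s**2 - 5)/3 = -(-5 + s**2)/3 = 5/3 - s**2/3)
(o*B(A))*J(F(-3)) = (2*(5/3 - 1/3*7**2))*(4 + 6) = (2*(5/3 - 1/3*49))*10 = (2*(5/3 - 49/3))*10 = (2*(-44/3))*10 = -88/3*10 = -880/3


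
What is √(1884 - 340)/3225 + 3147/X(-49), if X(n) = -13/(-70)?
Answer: 220290/13 + 2*√386/3225 ≈ 16945.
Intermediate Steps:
X(n) = 13/70 (X(n) = -13*(-1/70) = 13/70)
√(1884 - 340)/3225 + 3147/X(-49) = √(1884 - 340)/3225 + 3147/(13/70) = √1544*(1/3225) + 3147*(70/13) = (2*√386)*(1/3225) + 220290/13 = 2*√386/3225 + 220290/13 = 220290/13 + 2*√386/3225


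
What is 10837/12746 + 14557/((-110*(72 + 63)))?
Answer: -6153518/47319525 ≈ -0.13004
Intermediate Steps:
10837/12746 + 14557/((-110*(72 + 63))) = 10837*(1/12746) + 14557/((-110*135)) = 10837/12746 + 14557/(-14850) = 10837/12746 + 14557*(-1/14850) = 10837/12746 - 14557/14850 = -6153518/47319525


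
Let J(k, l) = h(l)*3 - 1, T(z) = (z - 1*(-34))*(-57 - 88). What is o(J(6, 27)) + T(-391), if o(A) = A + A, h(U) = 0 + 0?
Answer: 51763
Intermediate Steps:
T(z) = -4930 - 145*z (T(z) = (z + 34)*(-145) = (34 + z)*(-145) = -4930 - 145*z)
h(U) = 0
J(k, l) = -1 (J(k, l) = 0*3 - 1 = 0 - 1 = -1)
o(A) = 2*A
o(J(6, 27)) + T(-391) = 2*(-1) + (-4930 - 145*(-391)) = -2 + (-4930 + 56695) = -2 + 51765 = 51763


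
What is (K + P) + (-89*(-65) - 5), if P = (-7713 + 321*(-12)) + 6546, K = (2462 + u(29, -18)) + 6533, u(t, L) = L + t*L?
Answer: 9216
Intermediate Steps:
u(t, L) = L + L*t
K = 8455 (K = (2462 - 18*(1 + 29)) + 6533 = (2462 - 18*30) + 6533 = (2462 - 540) + 6533 = 1922 + 6533 = 8455)
P = -5019 (P = (-7713 - 3852) + 6546 = -11565 + 6546 = -5019)
(K + P) + (-89*(-65) - 5) = (8455 - 5019) + (-89*(-65) - 5) = 3436 + (5785 - 5) = 3436 + 5780 = 9216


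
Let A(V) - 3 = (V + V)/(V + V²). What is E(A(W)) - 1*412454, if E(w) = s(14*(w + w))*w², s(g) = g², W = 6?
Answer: -15732790/49 ≈ -3.2108e+5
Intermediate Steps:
A(V) = 3 + 2*V/(V + V²) (A(V) = 3 + (V + V)/(V + V²) = 3 + (2*V)/(V + V²) = 3 + 2*V/(V + V²))
E(w) = 784*w⁴ (E(w) = (14*(w + w))²*w² = (14*(2*w))²*w² = (28*w)²*w² = (784*w²)*w² = 784*w⁴)
E(A(W)) - 1*412454 = 784*((5 + 3*6)/(1 + 6))⁴ - 1*412454 = 784*((5 + 18)/7)⁴ - 412454 = 784*((⅐)*23)⁴ - 412454 = 784*(23/7)⁴ - 412454 = 784*(279841/2401) - 412454 = 4477456/49 - 412454 = -15732790/49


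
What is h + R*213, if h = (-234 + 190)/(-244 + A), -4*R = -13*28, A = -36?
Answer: 1356821/70 ≈ 19383.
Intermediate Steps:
R = 91 (R = -(-13)*28/4 = -¼*(-364) = 91)
h = 11/70 (h = (-234 + 190)/(-244 - 36) = -44/(-280) = -44*(-1/280) = 11/70 ≈ 0.15714)
h + R*213 = 11/70 + 91*213 = 11/70 + 19383 = 1356821/70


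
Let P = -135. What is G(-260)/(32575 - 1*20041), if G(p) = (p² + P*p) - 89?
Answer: 102611/12534 ≈ 8.1866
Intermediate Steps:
G(p) = -89 + p² - 135*p (G(p) = (p² - 135*p) - 89 = -89 + p² - 135*p)
G(-260)/(32575 - 1*20041) = (-89 + (-260)² - 135*(-260))/(32575 - 1*20041) = (-89 + 67600 + 35100)/(32575 - 20041) = 102611/12534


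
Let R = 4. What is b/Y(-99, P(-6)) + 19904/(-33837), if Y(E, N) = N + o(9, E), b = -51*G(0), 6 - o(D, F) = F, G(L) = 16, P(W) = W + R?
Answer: -29661104/3485211 ≈ -8.5106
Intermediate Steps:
P(W) = 4 + W (P(W) = W + 4 = 4 + W)
o(D, F) = 6 - F
b = -816 (b = -51*16 = -816)
Y(E, N) = 6 + N - E (Y(E, N) = N + (6 - E) = 6 + N - E)
b/Y(-99, P(-6)) + 19904/(-33837) = -816/(6 + (4 - 6) - 1*(-99)) + 19904/(-33837) = -816/(6 - 2 + 99) + 19904*(-1/33837) = -816/103 - 19904/33837 = -29661104/3485211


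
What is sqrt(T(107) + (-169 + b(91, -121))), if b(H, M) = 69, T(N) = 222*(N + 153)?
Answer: 2*sqrt(14405) ≈ 240.04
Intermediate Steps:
T(N) = 33966 + 222*N (T(N) = 222*(153 + N) = 33966 + 222*N)
sqrt(T(107) + (-169 + b(91, -121))) = sqrt((33966 + 222*107) + (-169 + 69)) = sqrt((33966 + 23754) - 100) = sqrt(57720 - 100) = sqrt(57620) = 2*sqrt(14405)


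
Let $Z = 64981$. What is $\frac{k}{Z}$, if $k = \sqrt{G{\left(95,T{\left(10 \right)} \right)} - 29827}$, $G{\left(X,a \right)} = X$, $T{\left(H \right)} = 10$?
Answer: $\frac{2 i \sqrt{7433}}{64981} \approx 0.0026535 i$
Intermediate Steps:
$k = 2 i \sqrt{7433}$ ($k = \sqrt{95 - 29827} = \sqrt{-29732} = 2 i \sqrt{7433} \approx 172.43 i$)
$\frac{k}{Z} = \frac{2 i \sqrt{7433}}{64981}$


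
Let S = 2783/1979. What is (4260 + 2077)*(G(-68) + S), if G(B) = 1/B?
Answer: 1186698305/134572 ≈ 8818.3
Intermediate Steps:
S = 2783/1979 (S = 2783*(1/1979) = 2783/1979 ≈ 1.4063)
(4260 + 2077)*(G(-68) + S) = (4260 + 2077)*(1/(-68) + 2783/1979) = 6337*(-1/68 + 2783/1979) = 6337*(187265/134572) = 1186698305/134572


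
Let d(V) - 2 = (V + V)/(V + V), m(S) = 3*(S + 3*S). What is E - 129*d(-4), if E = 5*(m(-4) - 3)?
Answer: -642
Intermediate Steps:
m(S) = 12*S (m(S) = 3*(4*S) = 12*S)
d(V) = 3 (d(V) = 2 + (V + V)/(V + V) = 2 + (2*V)/((2*V)) = 2 + (2*V)*(1/(2*V)) = 2 + 1 = 3)
E = -255 (E = 5*(12*(-4) - 3) = 5*(-48 - 3) = 5*(-51) = -255)
E - 129*d(-4) = -255 - 129*3 = -255 - 387 = -642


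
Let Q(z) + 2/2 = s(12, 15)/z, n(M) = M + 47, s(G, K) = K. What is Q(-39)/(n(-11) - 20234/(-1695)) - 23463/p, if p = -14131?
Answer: 72049932/44161549 ≈ 1.6315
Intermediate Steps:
n(M) = 47 + M
Q(z) = -1 + 15/z
Q(-39)/(n(-11) - 20234/(-1695)) - 23463/p = ((15 - 1*(-39))/(-39))/((47 - 11) - 20234/(-1695)) - 23463/(-14131) = (-(15 + 39)/39)/(36 - 20234*(-1)/1695) - 23463*(-1/14131) = (-1/39*54)/(36 - 1*(-20234/1695)) + 23463/14131 = -18/(13*(36 + 20234/1695)) + 23463/14131 = -18/(13*81254/1695) + 23463/14131 = -18/13*1695/81254 + 23463/14131 = -15255/528151 + 23463/14131 = 72049932/44161549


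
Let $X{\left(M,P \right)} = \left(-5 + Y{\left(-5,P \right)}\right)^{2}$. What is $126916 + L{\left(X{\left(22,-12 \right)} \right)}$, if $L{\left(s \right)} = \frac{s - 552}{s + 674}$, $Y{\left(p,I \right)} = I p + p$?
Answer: $\frac{201416666}{1587} \approx 1.2692 \cdot 10^{5}$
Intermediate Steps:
$Y{\left(p,I \right)} = p + I p$
$X{\left(M,P \right)} = \left(-10 - 5 P\right)^{2}$ ($X{\left(M,P \right)} = \left(-5 - 5 \left(1 + P\right)\right)^{2} = \left(-5 - \left(5 + 5 P\right)\right)^{2} = \left(-10 - 5 P\right)^{2}$)
$L{\left(s \right)} = \frac{-552 + s}{674 + s}$
$126916 + L{\left(X{\left(22,-12 \right)} \right)} = 126916 + \frac{-552 + 25 \left(2 - 12\right)^{2}}{674 + 25 \left(2 - 12\right)^{2}} = 126916 + \frac{-552 + 25 \left(-10\right)^{2}}{674 + 25 \left(-10\right)^{2}} = 126916 + \frac{-552 + 25 \cdot 100}{674 + 25 \cdot 100} = 126916 + \frac{-552 + 2500}{674 + 2500} = 126916 + \frac{1}{3174} \cdot 1948 = 126916 + \frac{974}{1587} = \frac{201416666}{1587}$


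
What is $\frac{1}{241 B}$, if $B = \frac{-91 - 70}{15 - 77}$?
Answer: $\frac{62}{38801} \approx 0.0015979$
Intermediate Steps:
$B = \frac{161}{62}$ ($B = - \frac{161}{-62} = \left(-161\right) \left(- \frac{1}{62}\right) = \frac{161}{62} \approx 2.5968$)
$\frac{1}{241 B} = \frac{1}{241 \cdot \frac{161}{62}} = \frac{1}{\frac{38801}{62}} = \frac{62}{38801}$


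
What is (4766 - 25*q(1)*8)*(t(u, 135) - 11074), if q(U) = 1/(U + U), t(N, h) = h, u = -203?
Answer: -51041374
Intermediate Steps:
q(U) = 1/(2*U)
(4766 - 25*q(1)*8)*(t(u, 135) - 11074) = (4766 - 25/(2*1)*8)*(135 - 11074) = (4766 - 25/2*8)*(-10939) = (4766 - 100)*(-10939) = 4666*(-10939) = -51041374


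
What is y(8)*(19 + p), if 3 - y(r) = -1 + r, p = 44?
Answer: -252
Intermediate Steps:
y(r) = 4 - r (y(r) = 3 - (-1 + r) = 3 + (1 - r) = 4 - r)
y(8)*(19 + p) = (4 - 1*8)*(19 + 44) = (4 - 8)*63 = -4*63 = -252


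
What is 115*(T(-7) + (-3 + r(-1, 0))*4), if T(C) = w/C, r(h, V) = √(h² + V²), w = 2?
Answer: -6670/7 ≈ -952.86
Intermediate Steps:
r(h, V) = √(V² + h²)
T(C) = 2/C
115*(T(-7) + (-3 + r(-1, 0))*4) = 115*(2/(-7) + (-3 + √(0² + (-1)²))*4) = 115*(2*(-⅐) + (-3 + √(0 + 1))*4) = 115*(-2/7 + (-3 + √1)*4) = 115*(-2/7 + (-3 + 1)*4) = 115*(-2/7 - 2*4) = 115*(-2/7 - 8) = 115*(-58/7) = -6670/7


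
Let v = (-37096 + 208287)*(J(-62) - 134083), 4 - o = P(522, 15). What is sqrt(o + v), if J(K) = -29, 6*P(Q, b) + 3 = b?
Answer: I*sqrt(22958767390) ≈ 1.5152e+5*I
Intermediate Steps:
P(Q, b) = -1/2 + b/6
o = 2 (o = 4 - (-1/2 + (1/6)*15) = 4 - (-1/2 + 5/2) = 4 - 1*2 = 4 - 2 = 2)
v = -22958767392 (v = (-37096 + 208287)*(-29 - 134083) = 171191*(-134112) = -22958767392)
sqrt(o + v) = sqrt(2 - 22958767392) = sqrt(-22958767390) = I*sqrt(22958767390)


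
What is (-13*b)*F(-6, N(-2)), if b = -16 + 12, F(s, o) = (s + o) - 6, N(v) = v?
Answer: -728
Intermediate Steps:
F(s, o) = -6 + o + s (F(s, o) = (o + s) - 6 = -6 + o + s)
b = -4
(-13*b)*F(-6, N(-2)) = (-13*(-4))*(-6 - 2 - 6) = 52*(-14) = -728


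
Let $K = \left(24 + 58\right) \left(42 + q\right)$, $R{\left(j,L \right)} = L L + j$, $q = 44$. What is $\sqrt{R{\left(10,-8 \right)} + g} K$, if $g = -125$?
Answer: $7052 i \sqrt{51} \approx 50361.0 i$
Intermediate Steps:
$R{\left(j,L \right)} = j + L^{2}$ ($R{\left(j,L \right)} = L^{2} + j = j + L^{2}$)
$K = 7052$ ($K = \left(24 + 58\right) \left(42 + 44\right) = 82 \cdot 86 = 7052$)
$\sqrt{R{\left(10,-8 \right)} + g} K = \sqrt{\left(10 + \left(-8\right)^{2}\right) - 125} \cdot 7052 = \sqrt{\left(10 + 64\right) - 125} \cdot 7052 = \sqrt{74 - 125} \cdot 7052 = \sqrt{-51} \cdot 7052 = i \sqrt{51} \cdot 7052 = 7052 i \sqrt{51}$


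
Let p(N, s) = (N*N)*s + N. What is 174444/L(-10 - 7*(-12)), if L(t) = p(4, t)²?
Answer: 14537/117612 ≈ 0.12360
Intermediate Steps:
p(N, s) = N + s*N² (p(N, s) = N²*s + N = s*N² + N = N + s*N²)
L(t) = (4 + 16*t)² (L(t) = (4*(1 + 4*t))² = (4 + 16*t)²)
174444/L(-10 - 7*(-12)) = 174444/((16*(1 + 4*(-10 - 7*(-12)))²)) = 174444/((16*(1 + 4*(-10 + 84))²)) = 174444/((16*(1 + 4*74)²)) = 174444/((16*(1 + 296)²)) = 174444/((16*297²)) = 174444/((16*88209)) = 174444/1411344 = 174444*(1/1411344) = 14537/117612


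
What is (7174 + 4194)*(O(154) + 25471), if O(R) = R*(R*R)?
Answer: 41808491480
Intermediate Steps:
O(R) = R**3 (O(R) = R*R**2 = R**3)
(7174 + 4194)*(O(154) + 25471) = (7174 + 4194)*(154**3 + 25471) = 11368*(3652264 + 25471) = 11368*3677735 = 41808491480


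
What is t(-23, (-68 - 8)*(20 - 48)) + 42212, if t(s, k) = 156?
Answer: 42368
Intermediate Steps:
t(-23, (-68 - 8)*(20 - 48)) + 42212 = 156 + 42212 = 42368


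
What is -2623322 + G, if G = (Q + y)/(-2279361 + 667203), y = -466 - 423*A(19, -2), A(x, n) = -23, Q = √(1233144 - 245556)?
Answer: -4229209558139/1612158 - √27433/268693 ≈ -2.6233e+6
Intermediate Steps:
Q = 6*√27433 (Q = √987588 = 6*√27433 ≈ 993.77)
y = 9263 (y = -466 - 423*(-23) = -466 + 9729 = 9263)
G = -9263/1612158 - √27433/268693 (G = (6*√27433 + 9263)/(-2279361 + 667203) = (9263 + 6*√27433)/(-1612158) = (9263 + 6*√27433)*(-1/1612158) = -9263/1612158 - √27433/268693 ≈ -0.0063621)
-2623322 + G = -2623322 + (-9263/1612158 - √27433/268693) = -4229209558139/1612158 - √27433/268693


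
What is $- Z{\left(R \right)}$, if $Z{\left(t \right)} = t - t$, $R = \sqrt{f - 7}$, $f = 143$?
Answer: $0$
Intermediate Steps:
$R = 2 \sqrt{34}$ ($R = \sqrt{143 - 7} = \sqrt{136} = 2 \sqrt{34} \approx 11.662$)
$Z{\left(t \right)} = 0$
$- Z{\left(R \right)} = \left(-1\right) 0 = 0$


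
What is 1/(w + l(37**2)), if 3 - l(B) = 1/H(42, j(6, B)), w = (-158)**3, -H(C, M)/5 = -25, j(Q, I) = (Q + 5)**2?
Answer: -125/493038626 ≈ -2.5353e-7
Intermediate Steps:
j(Q, I) = (5 + Q)**2
H(C, M) = 125 (H(C, M) = -5*(-25) = 125)
w = -3944312
l(B) = 374/125 (l(B) = 3 - 1/125 = 374/125)
1/(w + l(37**2)) = 1/(-3944312 + 374/125) = 1/(-493038626/125) = -125/493038626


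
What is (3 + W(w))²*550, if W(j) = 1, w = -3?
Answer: 8800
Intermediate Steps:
(3 + W(w))²*550 = (3 + 1)²*550 = 4²*550 = 16*550 = 8800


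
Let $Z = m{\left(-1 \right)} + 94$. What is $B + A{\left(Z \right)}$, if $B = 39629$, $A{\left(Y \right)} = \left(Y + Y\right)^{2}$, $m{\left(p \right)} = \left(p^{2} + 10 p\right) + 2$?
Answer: $69905$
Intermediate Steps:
$m{\left(p \right)} = 2 + p^{2} + 10 p$
$Z = 87$ ($Z = \left(2 + \left(-1\right)^{2} + 10 \left(-1\right)\right) + 94 = \left(2 + 1 - 10\right) + 94 = -7 + 94 = 87$)
$A{\left(Y \right)} = 4 Y^{2}$ ($A{\left(Y \right)} = \left(2 Y\right)^{2} = 4 Y^{2}$)
$B + A{\left(Z \right)} = 39629 + 4 \cdot 87^{2} = 39629 + 4 \cdot 7569 = 39629 + 30276 = 69905$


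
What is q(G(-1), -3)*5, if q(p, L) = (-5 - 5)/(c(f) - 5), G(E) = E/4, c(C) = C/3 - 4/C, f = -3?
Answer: 75/7 ≈ 10.714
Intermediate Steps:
c(C) = -4/C + C/3 (c(C) = C*(1/3) - 4/C = C/3 - 4/C = -4/C + C/3)
G(E) = E/4 (G(E) = E*(1/4) = E/4)
q(p, L) = 15/7 (q(p, L) = (-5 - 5)/((-4/(-3) + (1/3)*(-3)) - 5) = -10/((-4*(-1/3) - 1) - 5) = -10/((4/3 - 1) - 5) = -10/(1/3 - 5) = -10/(-14/3) = -10*(-3/14) = 15/7)
q(G(-1), -3)*5 = (15/7)*5 = 75/7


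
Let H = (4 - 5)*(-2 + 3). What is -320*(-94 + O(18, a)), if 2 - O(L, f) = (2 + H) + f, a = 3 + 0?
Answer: 30720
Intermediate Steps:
H = -1 (H = -1*1 = -1)
a = 3
O(L, f) = 1 - f (O(L, f) = 2 - ((2 - 1) + f) = 2 - (1 + f) = 2 + (-1 - f) = 1 - f)
-320*(-94 + O(18, a)) = -320*(-94 + (1 - 1*3)) = -320*(-94 + (1 - 3)) = -320*(-94 - 2) = -320*(-96) = 30720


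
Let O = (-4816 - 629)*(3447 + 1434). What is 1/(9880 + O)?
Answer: -1/26567165 ≈ -3.7640e-8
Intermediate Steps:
O = -26577045 (O = -5445*4881 = -26577045)
1/(9880 + O) = 1/(9880 - 26577045) = 1/(-26567165) = -1/26567165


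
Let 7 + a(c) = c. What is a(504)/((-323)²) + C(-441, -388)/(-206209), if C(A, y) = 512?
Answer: 49069425/21513578761 ≈ 0.0022809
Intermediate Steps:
a(c) = -7 + c
a(504)/((-323)²) + C(-441, -388)/(-206209) = (-7 + 504)/((-323)²) + 512/(-206209) = 497/104329 + 512*(-1/206209) = 497*(1/104329) - 512/206209 = 497/104329 - 512/206209 = 49069425/21513578761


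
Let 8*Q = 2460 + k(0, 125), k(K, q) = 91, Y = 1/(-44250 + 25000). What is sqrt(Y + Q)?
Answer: sqrt(18906095670)/7700 ≈ 17.857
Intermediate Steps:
Y = -1/19250 (Y = 1/(-19250) = -1/19250 ≈ -5.1948e-5)
Q = 2551/8 (Q = (2460 + 91)/8 = (1/8)*2551 = 2551/8 ≈ 318.88)
sqrt(Y + Q) = sqrt(-1/19250 + 2551/8) = sqrt(24553371/77000) = sqrt(18906095670)/7700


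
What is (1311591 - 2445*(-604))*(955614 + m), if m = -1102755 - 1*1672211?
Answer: -5073028355592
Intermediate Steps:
m = -2774966 (m = -1102755 - 1672211 = -2774966)
(1311591 - 2445*(-604))*(955614 + m) = (1311591 - 2445*(-604))*(955614 - 2774966) = (1311591 + 1476780)*(-1819352) = 2788371*(-1819352) = -5073028355592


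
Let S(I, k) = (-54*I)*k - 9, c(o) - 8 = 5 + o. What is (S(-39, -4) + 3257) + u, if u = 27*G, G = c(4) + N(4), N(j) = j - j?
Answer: -4717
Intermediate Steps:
N(j) = 0
c(o) = 13 + o (c(o) = 8 + (5 + o) = 13 + o)
G = 17 (G = (13 + 4) + 0 = 17 + 0 = 17)
S(I, k) = -9 - 54*I*k (S(I, k) = -54*I*k - 9 = -9 - 54*I*k)
u = 459 (u = 27*17 = 459)
(S(-39, -4) + 3257) + u = ((-9 - 54*(-39)*(-4)) + 3257) + 459 = ((-9 - 8424) + 3257) + 459 = (-8433 + 3257) + 459 = -5176 + 459 = -4717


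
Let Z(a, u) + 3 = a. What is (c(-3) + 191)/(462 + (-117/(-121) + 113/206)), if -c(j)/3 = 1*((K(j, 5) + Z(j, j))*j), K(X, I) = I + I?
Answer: 5658202/11553587 ≈ 0.48974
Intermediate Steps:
Z(a, u) = -3 + a
K(X, I) = 2*I
c(j) = -3*j*(7 + j) (c(j) = -3*(2*5 + (-3 + j))*j = -3*(10 + (-3 + j))*j = -3*(7 + j)*j = -3*j*(7 + j))
(c(-3) + 191)/(462 + (-117/(-121) + 113/206)) = (-3*(-3)*(7 - 3) + 191)/(462 + (-117/(-121) + 113/206)) = (-3*(-3)*4 + 191)/(462 + (-117*(-1/121) + 113*(1/206))) = (36 + 191)/(462 + (117/121 + 113/206)) = 227/(462 + 37775/24926) = 227/(11553587/24926) = 227*(24926/11553587) = 5658202/11553587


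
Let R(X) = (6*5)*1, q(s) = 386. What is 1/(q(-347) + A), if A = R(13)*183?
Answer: 1/5876 ≈ 0.00017018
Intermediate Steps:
R(X) = 30 (R(X) = 30*1 = 30)
A = 5490 (A = 30*183 = 5490)
1/(q(-347) + A) = 1/(386 + 5490) = 1/5876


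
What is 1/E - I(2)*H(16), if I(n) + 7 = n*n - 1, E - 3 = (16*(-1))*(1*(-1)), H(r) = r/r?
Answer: 77/19 ≈ 4.0526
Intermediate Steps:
H(r) = 1
E = 19 (E = 3 + (16*(-1))*(1*(-1)) = 3 - 16*(-1) = 3 + 16 = 19)
I(n) = -8 + n² (I(n) = -7 + (n*n - 1) = -7 + (n² - 1) = -7 + (-1 + n²) = -8 + n²)
1/E - I(2)*H(16) = 1/19 - (-8 + 2²) = 1/19 - (-8 + 4) = 1/19 - (-4) = 1/19 - 1*(-4) = 1/19 + 4 = 77/19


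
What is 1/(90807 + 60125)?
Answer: 1/150932 ≈ 6.6255e-6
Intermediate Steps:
1/(90807 + 60125) = 1/150932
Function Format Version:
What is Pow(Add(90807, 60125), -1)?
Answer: Rational(1, 150932) ≈ 6.6255e-6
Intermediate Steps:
Pow(Add(90807, 60125), -1) = Pow(150932, -1) = Rational(1, 150932)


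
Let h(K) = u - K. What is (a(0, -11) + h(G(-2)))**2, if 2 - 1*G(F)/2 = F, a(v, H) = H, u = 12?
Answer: 49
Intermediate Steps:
G(F) = 4 - 2*F
h(K) = 12 - K
(a(0, -11) + h(G(-2)))**2 = (-11 + (12 - (4 - 2*(-2))))**2 = (-11 + (12 - (4 + 4)))**2 = (-11 + (12 - 1*8))**2 = (-11 + (12 - 8))**2 = (-11 + 4)**2 = (-7)**2 = 49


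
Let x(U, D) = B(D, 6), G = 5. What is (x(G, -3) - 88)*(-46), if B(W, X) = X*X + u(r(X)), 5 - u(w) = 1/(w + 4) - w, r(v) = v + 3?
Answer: 22770/13 ≈ 1751.5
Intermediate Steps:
r(v) = 3 + v
u(w) = 5 + w - 1/(4 + w) (u(w) = 5 - (1/(w + 4) - w) = 5 - (1/(4 + w) - w) = 5 + (w - 1/(4 + w)) = 5 + w - 1/(4 + w))
B(W, X) = X**2 + (46 + (3 + X)**2 + 9*X)/(7 + X) (B(W, X) = X*X + (19 + (3 + X)**2 + 9*(3 + X))/(4 + (3 + X)) = X**2 + (19 + (3 + X)**2 + (27 + 9*X))/(7 + X) = X**2 + (46 + (3 + X)**2 + 9*X)/(7 + X))
x(U, D) = 649/13 (x(U, D) = (55 + 6**3 + 8*6**2 + 15*6)/(7 + 6) = (55 + 216 + 8*36 + 90)/13 = (55 + 216 + 288 + 90)/13 = (1/13)*649 = 649/13)
(x(G, -3) - 88)*(-46) = (649/13 - 88)*(-46) = -495/13*(-46) = 22770/13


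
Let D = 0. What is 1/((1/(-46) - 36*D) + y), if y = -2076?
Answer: -46/95497 ≈ -0.00048169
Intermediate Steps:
1/((1/(-46) - 36*D) + y) = 1/((1/(-46) - 36*0) - 2076) = 1/((-1/46 + 0) - 2076) = 1/(-1/46 - 2076) = 1/(-95497/46) = -46/95497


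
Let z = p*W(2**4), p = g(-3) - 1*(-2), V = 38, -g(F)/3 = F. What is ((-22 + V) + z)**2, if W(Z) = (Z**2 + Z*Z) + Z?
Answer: 33918976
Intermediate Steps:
g(F) = -3*F
p = 11 (p = -3*(-3) - 1*(-2) = 9 + 2 = 11)
W(Z) = Z + 2*Z**2 (W(Z) = (Z**2 + Z**2) + Z = 2*Z**2 + Z = Z + 2*Z**2)
z = 5808 (z = 11*(2**4*(1 + 2*2**4)) = 11*(16*(1 + 2*16)) = 11*(16*(1 + 32)) = 11*(16*33) = 11*528 = 5808)
((-22 + V) + z)**2 = ((-22 + 38) + 5808)**2 = (16 + 5808)**2 = 5824**2 = 33918976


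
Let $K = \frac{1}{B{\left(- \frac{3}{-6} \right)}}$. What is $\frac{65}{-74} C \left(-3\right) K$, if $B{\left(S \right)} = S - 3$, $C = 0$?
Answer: $0$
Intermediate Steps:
$B{\left(S \right)} = -3 + S$
$K = - \frac{2}{5}$ ($K = \frac{1}{-3 - \frac{3}{-6}} = \frac{1}{-3 - - \frac{1}{2}} = \frac{1}{-3 + \frac{1}{2}} = \frac{1}{- \frac{5}{2}} = - \frac{2}{5} \approx -0.4$)
$\frac{65}{-74} C \left(-3\right) K = \frac{65}{-74} \cdot 0 \left(-3\right) \left(- \frac{2}{5}\right) = 65 \left(- \frac{1}{74}\right) 0 \left(- \frac{2}{5}\right) = \left(- \frac{65}{74}\right) 0 \left(- \frac{2}{5}\right) = 0 \left(- \frac{2}{5}\right) = 0$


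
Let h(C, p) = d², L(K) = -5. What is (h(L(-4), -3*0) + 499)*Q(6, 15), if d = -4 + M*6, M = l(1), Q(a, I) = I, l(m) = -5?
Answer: 24825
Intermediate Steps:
M = -5
d = -34 (d = -4 - 5*6 = -4 - 30 = -34)
h(C, p) = 1156 (h(C, p) = (-34)² = 1156)
(h(L(-4), -3*0) + 499)*Q(6, 15) = (1156 + 499)*15 = 1655*15 = 24825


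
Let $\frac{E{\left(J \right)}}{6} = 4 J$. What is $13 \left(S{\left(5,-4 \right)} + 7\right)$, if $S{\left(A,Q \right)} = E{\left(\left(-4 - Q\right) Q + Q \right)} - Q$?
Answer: $-1105$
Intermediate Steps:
$E{\left(J \right)} = 24 J$ ($E{\left(J \right)} = 6 \cdot 4 J = 24 J$)
$S{\left(A,Q \right)} = 23 Q + 24 Q \left(-4 - Q\right)$ ($S{\left(A,Q \right)} = 24 \left(\left(-4 - Q\right) Q + Q\right) - Q = 24 \left(Q \left(-4 - Q\right) + Q\right) - Q = 24 \left(Q + Q \left(-4 - Q\right)\right) - Q = \left(24 Q + 24 Q \left(-4 - Q\right)\right) - Q = 23 Q + 24 Q \left(-4 - Q\right)$)
$13 \left(S{\left(5,-4 \right)} + 7\right) = 13 \left(- 4 \left(-73 - -96\right) + 7\right) = 13 \left(- 4 \left(-73 + 96\right) + 7\right) = 13 \left(\left(-4\right) 23 + 7\right) = 13 \left(-92 + 7\right) = 13 \left(-85\right) = -1105$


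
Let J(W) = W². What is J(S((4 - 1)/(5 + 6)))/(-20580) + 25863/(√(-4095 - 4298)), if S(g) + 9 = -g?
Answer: -867/207515 - 25863*I*√8393/8393 ≈ -0.004178 - 282.31*I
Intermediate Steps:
S(g) = -9 - g
J(S((4 - 1)/(5 + 6)))/(-20580) + 25863/(√(-4095 - 4298)) = (-9 - (4 - 1)/(5 + 6))²/(-20580) + 25863/(√(-4095 - 4298)) = (-9 - 3/11)²*(-1/20580) + 25863/(√(-8393)) = (-9 - 3/11)²*(-1/20580) + 25863/((I*√8393)) = (-9 - 1*3/11)²*(-1/20580) + 25863*(-I*√8393/8393) = (-9 - 3/11)²*(-1/20580) - 25863*I*√8393/8393 = (-102/11)²*(-1/20580) - 25863*I*√8393/8393 = (10404/121)*(-1/20580) - 25863*I*√8393/8393 = -867/207515 - 25863*I*√8393/8393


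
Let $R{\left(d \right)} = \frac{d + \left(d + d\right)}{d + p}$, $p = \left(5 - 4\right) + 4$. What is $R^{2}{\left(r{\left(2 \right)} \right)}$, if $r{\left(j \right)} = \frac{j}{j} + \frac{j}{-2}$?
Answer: $0$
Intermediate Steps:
$p = 5$ ($p = 1 + 4 = 5$)
$r{\left(j \right)} = 1 - \frac{j}{2}$ ($r{\left(j \right)} = 1 + j \left(- \frac{1}{2}\right) = 1 - \frac{j}{2}$)
$R{\left(d \right)} = \frac{3 d}{5 + d}$ ($R{\left(d \right)} = \frac{d + \left(d + d\right)}{d + 5} = \frac{d + 2 d}{5 + d} = \frac{3 d}{5 + d}$)
$R^{2}{\left(r{\left(2 \right)} \right)} = \left(\frac{3 \left(1 - 1\right)}{5 + \left(1 - 1\right)}\right)^{2} = \left(3 \cdot 0 \frac{1}{5 + 0}\right)^{2} = \left(3 \cdot 0 \cdot \frac{1}{5}\right)^{2} = 0^{2} = 0$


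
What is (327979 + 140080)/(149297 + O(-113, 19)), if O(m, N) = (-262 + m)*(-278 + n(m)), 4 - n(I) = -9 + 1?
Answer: 468059/249047 ≈ 1.8794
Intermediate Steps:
n(I) = 12 (n(I) = 4 - (-9 + 1) = 4 - 1*(-8) = 4 + 8 = 12)
O(m, N) = 69692 - 266*m (O(m, N) = (-262 + m)*(-278 + 12) = (-262 + m)*(-266) = 69692 - 266*m)
(327979 + 140080)/(149297 + O(-113, 19)) = (327979 + 140080)/(149297 + (69692 - 266*(-113))) = 468059/(149297 + (69692 + 30058)) = 468059/(149297 + 99750) = 468059/249047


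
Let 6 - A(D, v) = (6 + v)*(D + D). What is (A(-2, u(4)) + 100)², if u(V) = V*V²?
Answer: 148996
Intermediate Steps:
u(V) = V³
A(D, v) = 6 - 2*D*(6 + v) (A(D, v) = 6 - (6 + v)*(D + D) = 6 - (6 + v)*2*D = 6 - 2*D*(6 + v))
(A(-2, u(4)) + 100)² = ((6 - 12*(-2) - 2*(-2)*4³) + 100)² = ((6 + 24 - 2*(-2)*64) + 100)² = ((6 + 24 + 256) + 100)² = (286 + 100)² = 386² = 148996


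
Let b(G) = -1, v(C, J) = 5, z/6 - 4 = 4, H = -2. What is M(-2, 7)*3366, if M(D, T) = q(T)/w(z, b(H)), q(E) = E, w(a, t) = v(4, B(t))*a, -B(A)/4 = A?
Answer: 3927/40 ≈ 98.175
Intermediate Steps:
z = 48 (z = 24 + 6*4 = 24 + 24 = 48)
B(A) = -4*A
w(a, t) = 5*a
M(D, T) = T/240 (M(D, T) = T/((5*48)) = T/240)
M(-2, 7)*3366 = ((1/240)*7)*3366 = (7/240)*3366 = 3927/40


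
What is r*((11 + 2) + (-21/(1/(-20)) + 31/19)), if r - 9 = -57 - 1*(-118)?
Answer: 578060/19 ≈ 30424.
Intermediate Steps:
r = 70 (r = 9 + (-57 - 1*(-118)) = 9 + (-57 + 118) = 9 + 61 = 70)
r*((11 + 2) + (-21/(1/(-20)) + 31/19)) = 70*((11 + 2) + (-21/(1/(-20)) + 31/19)) = 70*(13 + (-21/(-1/20) + 31*(1/19))) = 70*(13 + (-21*(-20) + 31/19)) = 70*(13 + (420 + 31/19)) = 70*(13 + 8011/19) = 70*(8258/19) = 578060/19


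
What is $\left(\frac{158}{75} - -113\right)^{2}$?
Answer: $\frac{74528689}{5625} \approx 13250.0$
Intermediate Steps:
$\left(\frac{158}{75} - -113\right)^{2} = \left(158 \cdot \frac{1}{75} + 113\right)^{2} = \left(\frac{158}{75} + 113\right)^{2} = \left(\frac{8633}{75}\right)^{2} = \frac{74528689}{5625}$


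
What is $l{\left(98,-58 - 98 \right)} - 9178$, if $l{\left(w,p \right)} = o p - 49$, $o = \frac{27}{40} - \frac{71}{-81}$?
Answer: $- \frac{2556641}{270} \approx -9469.0$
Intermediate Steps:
$o = \frac{5027}{3240}$ ($o = 27 \cdot \frac{1}{40} - - \frac{71}{81} = \frac{27}{40} + \frac{71}{81} = \frac{5027}{3240} \approx 1.5515$)
$l{\left(w,p \right)} = -49 + \frac{5027 p}{3240}$ ($l{\left(w,p \right)} = \frac{5027 p}{3240} - 49 = -49 + \frac{5027 p}{3240}$)
$l{\left(98,-58 - 98 \right)} - 9178 = \left(-49 + \frac{5027 \left(-58 - 98\right)}{3240}\right) - 9178 = \left(-49 + \frac{5027}{3240} \left(-156\right)\right) - 9178 = \left(-49 - \frac{65351}{270}\right) - 9178 = - \frac{78581}{270} - 9178 = - \frac{2556641}{270}$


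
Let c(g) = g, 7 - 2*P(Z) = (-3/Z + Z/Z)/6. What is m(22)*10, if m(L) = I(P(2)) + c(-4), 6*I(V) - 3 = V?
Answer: -2095/72 ≈ -29.097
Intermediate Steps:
P(Z) = 41/12 + 1/(4*Z) (P(Z) = 7/2 - (-3/Z + Z/Z)/(2*6) = 7/2 - (-3/Z + 1)/(2*6) = 7/2 - (1 - 3/Z)/(2*6) = 7/2 - (1/6 - 1/(2*Z))/2 = 7/2 + (-1/12 + 1/(4*Z)) = 41/12 + 1/(4*Z))
I(V) = 1/2 + V/6
m(L) = -419/144 (m(L) = (1/2 + ((1/12)*(3 + 41*2)/2)/6) - 4 = (1/2 + ((1/12)*(1/2)*(3 + 82))/6) - 4 = (1/2 + ((1/12)*(1/2)*85)/6) - 4 = (1/2 + (1/6)*(85/24)) - 4 = (1/2 + 85/144) - 4 = 157/144 - 4 = -419/144)
m(22)*10 = -419/144*10 = -2095/72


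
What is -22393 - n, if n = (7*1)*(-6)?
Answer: -22351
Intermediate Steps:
n = -42 (n = 7*(-6) = -42)
-22393 - n = -22393 - 1*(-42) = -22393 + 42 = -22351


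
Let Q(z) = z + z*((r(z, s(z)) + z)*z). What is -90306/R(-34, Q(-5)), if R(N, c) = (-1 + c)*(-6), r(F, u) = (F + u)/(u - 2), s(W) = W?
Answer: -3633/23 ≈ -157.96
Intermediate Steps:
r(F, u) = (F + u)/(-2 + u)
Q(z) = z + z²*(z + 2*z/(-2 + z)) (Q(z) = z + z*(((z + z)/(-2 + z) + z)*z) = z + z*(((2*z)/(-2 + z) + z)*z) = z + z*((2*z/(-2 + z) + z)*z) = z + z*((z + 2*z/(-2 + z))*z) = z + z*(z*(z + 2*z/(-2 + z))) = z + z²*(z + 2*z/(-2 + z)))
R(N, c) = 6 - 6*c
-90306/R(-34, Q(-5)) = -90306/(6 - (-30)*(-2 - 5 + (-5)³)/(-2 - 5)) = -90306/(6 - (-30)*(-2 - 5 - 125)/(-7)) = -90306/(6 - (-30)*(-1)*(-132)/7) = -90306/(6 - 6*(-660/7)) = -90306/(6 + 3960/7) = -90306/4002/7 = -90306*7/4002 = -3633/23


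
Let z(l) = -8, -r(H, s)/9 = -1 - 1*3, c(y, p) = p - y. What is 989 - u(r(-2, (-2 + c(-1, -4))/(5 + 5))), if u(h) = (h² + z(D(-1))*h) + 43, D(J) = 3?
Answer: -62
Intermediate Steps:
r(H, s) = 36 (r(H, s) = -9*(-1 - 1*3) = -9*(-1 - 3) = -9*(-4) = 36)
u(h) = 43 + h² - 8*h (u(h) = (h² - 8*h) + 43 = 43 + h² - 8*h)
989 - u(r(-2, (-2 + c(-1, -4))/(5 + 5))) = 989 - (43 + 36² - 8*36) = 989 - (43 + 1296 - 288) = 989 - 1*1051 = 989 - 1051 = -62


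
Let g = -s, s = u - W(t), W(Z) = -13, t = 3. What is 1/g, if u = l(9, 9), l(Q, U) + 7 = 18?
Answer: -1/24 ≈ -0.041667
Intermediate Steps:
l(Q, U) = 11 (l(Q, U) = -7 + 18 = 11)
u = 11
s = 24 (s = 11 - 1*(-13) = 11 + 13 = 24)
g = -24 (g = -1*24 = -24)
1/g = 1/(-24) = -1/24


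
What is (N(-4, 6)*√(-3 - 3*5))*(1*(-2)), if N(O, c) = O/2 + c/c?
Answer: 6*I*√2 ≈ 8.4853*I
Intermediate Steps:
N(O, c) = 1 + O/2 (N(O, c) = O*(½) + 1 = O/2 + 1 = 1 + O/2)
(N(-4, 6)*√(-3 - 3*5))*(1*(-2)) = ((1 + (½)*(-4))*√(-3 - 3*5))*(1*(-2)) = ((1 - 2)*√(-3 - 15))*(-2) = -√(-18)*(-2) = -3*I*√2*(-2) = 6*I*√2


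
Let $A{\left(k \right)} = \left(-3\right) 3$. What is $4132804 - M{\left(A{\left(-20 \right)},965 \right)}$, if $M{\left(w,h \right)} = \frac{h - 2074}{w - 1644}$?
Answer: $\frac{6831523903}{1653} \approx 4.1328 \cdot 10^{6}$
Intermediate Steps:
$A{\left(k \right)} = -9$
$M{\left(w,h \right)} = \frac{-2074 + h}{-1644 + w}$
$4132804 - M{\left(A{\left(-20 \right)},965 \right)} = 4132804 - \frac{-2074 + 965}{-1644 - 9} = 4132804 - \frac{1}{-1653} \left(-1109\right) = 4132804 - \left(- \frac{1}{1653}\right) \left(-1109\right) = 4132804 - \frac{1109}{1653} = \frac{6831523903}{1653}$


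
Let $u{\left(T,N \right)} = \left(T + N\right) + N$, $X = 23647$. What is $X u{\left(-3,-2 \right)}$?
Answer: $-165529$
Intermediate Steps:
$u{\left(T,N \right)} = T + 2 N$ ($u{\left(T,N \right)} = \left(N + T\right) + N = T + 2 N$)
$X u{\left(-3,-2 \right)} = 23647 \left(-3 + 2 \left(-2\right)\right) = 23647 \left(-3 - 4\right) = 23647 \left(-7\right) = -165529$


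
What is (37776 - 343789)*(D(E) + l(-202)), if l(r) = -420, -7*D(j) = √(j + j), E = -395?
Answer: 128525460 + 306013*I*√790/7 ≈ 1.2853e+8 + 1.2287e+6*I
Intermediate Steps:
D(j) = -√2*√j/7 (D(j) = -√(j + j)/7 = -√2*√j/7)
(37776 - 343789)*(D(E) + l(-202)) = (37776 - 343789)*(-√2*√(-395)/7 - 420) = -306013*(-√2*I*√395/7 - 420) = -306013*(-I*√790/7 - 420) = -306013*(-420 - I*√790/7) = 128525460 + 306013*I*√790/7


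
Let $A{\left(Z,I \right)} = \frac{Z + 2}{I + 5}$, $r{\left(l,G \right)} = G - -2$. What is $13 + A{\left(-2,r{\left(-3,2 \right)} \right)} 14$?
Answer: $13$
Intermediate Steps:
$r{\left(l,G \right)} = 2 + G$ ($r{\left(l,G \right)} = G + 2 = 2 + G$)
$A{\left(Z,I \right)} = \frac{2 + Z}{5 + I}$
$13 + A{\left(-2,r{\left(-3,2 \right)} \right)} 14 = 13 + \frac{2 - 2}{5 + \left(2 + 2\right)} 14 = 13 + \frac{1}{5 + 4} \cdot 0 \cdot 14 = 13 + \frac{1}{9} \cdot 0 \cdot 14 = 13 + 0 \cdot 14 = 13 + 0 = 13$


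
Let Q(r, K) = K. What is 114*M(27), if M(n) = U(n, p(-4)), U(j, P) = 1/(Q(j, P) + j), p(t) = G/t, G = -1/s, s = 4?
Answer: 1824/433 ≈ 4.2125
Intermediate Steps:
G = -¼ (G = -1/4 = -1*¼ = -¼ ≈ -0.25000)
p(t) = -1/(4*t)
U(j, P) = 1/(P + j)
M(n) = 1/(1/16 + n) (M(n) = 1/(-¼/(-4) + n) = 1/(-¼*(-¼) + n) = 1/(1/16 + n))
114*M(27) = 114*(16/(1 + 16*27)) = 114*(16/(1 + 432)) = 114*(16/433) = 1824/433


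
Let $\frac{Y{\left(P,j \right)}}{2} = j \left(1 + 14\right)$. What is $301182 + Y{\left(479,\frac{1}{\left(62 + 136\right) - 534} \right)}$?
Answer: $\frac{16866187}{56} \approx 3.0118 \cdot 10^{5}$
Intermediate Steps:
$Y{\left(P,j \right)} = 30 j$ ($Y{\left(P,j \right)} = 2 j \left(1 + 14\right) = 2 j 15 = 2 \cdot 15 j = 30 j$)
$301182 + Y{\left(479,\frac{1}{\left(62 + 136\right) - 534} \right)} = 301182 + \frac{30}{\left(62 + 136\right) - 534} = 301182 + \frac{30}{198 - 534} = 301182 + \frac{30}{-336} = 301182 + 30 \left(- \frac{1}{336}\right) = 301182 - \frac{5}{56} = \frac{16866187}{56}$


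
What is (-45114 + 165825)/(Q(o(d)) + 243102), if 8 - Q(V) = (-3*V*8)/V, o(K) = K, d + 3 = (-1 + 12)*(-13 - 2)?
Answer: 120711/243134 ≈ 0.49648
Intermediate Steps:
d = -168 (d = -3 + (-1 + 12)*(-13 - 2) = -3 + 11*(-15) = -3 - 165 = -168)
Q(V) = 32 (Q(V) = 8 - -3*V*8/V = 8 - (-24*V)/V = 8 - 1*(-24) = 8 + 24 = 32)
(-45114 + 165825)/(Q(o(d)) + 243102) = (-45114 + 165825)/(32 + 243102) = 120711/243134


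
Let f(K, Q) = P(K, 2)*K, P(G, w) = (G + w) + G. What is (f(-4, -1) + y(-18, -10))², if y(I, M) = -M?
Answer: 1156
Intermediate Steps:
P(G, w) = w + 2*G
f(K, Q) = K*(2 + 2*K) (f(K, Q) = (2 + 2*K)*K = K*(2 + 2*K))
(f(-4, -1) + y(-18, -10))² = (2*(-4)*(1 - 4) - 1*(-10))² = (2*(-4)*(-3) + 10)² = (24 + 10)² = 34² = 1156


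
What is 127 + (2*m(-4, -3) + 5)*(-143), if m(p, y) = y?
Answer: 270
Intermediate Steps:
127 + (2*m(-4, -3) + 5)*(-143) = 127 + (2*(-3) + 5)*(-143) = 127 + (-6 + 5)*(-143) = 127 - 1*(-143) = 127 + 143 = 270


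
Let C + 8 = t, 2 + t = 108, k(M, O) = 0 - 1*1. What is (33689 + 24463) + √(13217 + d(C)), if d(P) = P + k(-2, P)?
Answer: 58152 + √13314 ≈ 58267.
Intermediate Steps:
k(M, O) = -1 (k(M, O) = 0 - 1 = -1)
t = 106 (t = -2 + 108 = 106)
C = 98 (C = -8 + 106 = 98)
d(P) = -1 + P (d(P) = P - 1 = -1 + P)
(33689 + 24463) + √(13217 + d(C)) = (33689 + 24463) + √(13217 + (-1 + 98)) = 58152 + √(13217 + 97) = 58152 + √13314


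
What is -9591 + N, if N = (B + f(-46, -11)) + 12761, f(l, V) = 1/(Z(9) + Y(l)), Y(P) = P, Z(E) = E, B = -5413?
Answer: -82992/37 ≈ -2243.0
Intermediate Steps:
f(l, V) = 1/(9 + l)
N = 271875/37 (N = (-5413 + 1/(9 - 46)) + 12761 = (-5413 + 1/(-37)) + 12761 = (-5413 - 1/37) + 12761 = -200282/37 + 12761 = 271875/37 ≈ 7348.0)
-9591 + N = -9591 + 271875/37 = -82992/37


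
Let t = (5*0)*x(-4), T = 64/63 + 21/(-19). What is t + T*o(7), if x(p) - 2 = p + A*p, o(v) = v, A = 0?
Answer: -107/171 ≈ -0.62573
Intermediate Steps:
x(p) = 2 + p (x(p) = 2 + (p + 0*p) = 2 + (p + 0) = 2 + p)
T = -107/1197 (T = 64*(1/63) + 21*(-1/19) = 64/63 - 21/19 = -107/1197 ≈ -0.089390)
t = 0 (t = (5*0)*(2 - 4) = 0*(-2) = 0)
t + T*o(7) = 0 - 107/1197*7 = 0 - 107/171 = -107/171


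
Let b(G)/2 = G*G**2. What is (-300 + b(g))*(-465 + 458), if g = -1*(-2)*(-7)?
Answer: 40516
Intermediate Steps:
g = -14 (g = 2*(-7) = -14)
b(G) = 2*G**3 (b(G) = 2*(G*G**2) = 2*G**3)
(-300 + b(g))*(-465 + 458) = (-300 + 2*(-14)**3)*(-465 + 458) = (-300 + 2*(-2744))*(-7) = (-300 - 5488)*(-7) = -5788*(-7) = 40516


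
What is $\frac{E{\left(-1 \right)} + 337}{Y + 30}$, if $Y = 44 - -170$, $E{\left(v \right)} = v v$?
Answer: $\frac{169}{122} \approx 1.3852$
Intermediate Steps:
$E{\left(v \right)} = v^{2}$
$Y = 214$ ($Y = 44 + 170 = 214$)
$\frac{E{\left(-1 \right)} + 337}{Y + 30} = \frac{\left(-1\right)^{2} + 337}{214 + 30} = \frac{1 + 337}{244} = 338 \cdot \frac{1}{244} = \frac{169}{122}$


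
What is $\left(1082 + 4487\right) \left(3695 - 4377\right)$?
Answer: $-3798058$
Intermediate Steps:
$\left(1082 + 4487\right) \left(3695 - 4377\right) = 5569 \left(-682\right) = -3798058$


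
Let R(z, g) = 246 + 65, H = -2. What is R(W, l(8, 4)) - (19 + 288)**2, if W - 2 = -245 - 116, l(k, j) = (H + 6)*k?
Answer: -93938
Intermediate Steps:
l(k, j) = 4*k (l(k, j) = (-2 + 6)*k = 4*k)
W = -359 (W = 2 + (-245 - 116) = 2 - 361 = -359)
R(z, g) = 311
R(W, l(8, 4)) - (19 + 288)**2 = 311 - (19 + 288)**2 = 311 - 1*307**2 = 311 - 1*94249 = 311 - 94249 = -93938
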